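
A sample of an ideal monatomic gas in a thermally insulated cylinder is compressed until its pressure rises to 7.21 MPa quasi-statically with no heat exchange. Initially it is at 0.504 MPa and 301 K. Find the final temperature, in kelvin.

Adiabatic: T₂/T₁ = (P₂/P₁)^((γ−1)/γ).
For a monatomic ideal gas γ = 5/3, so (γ−1)/γ = 2/5.
T₂ = 301 × (7.21/0.504)^(2/5) = 872.5 K.

T₂ ≈ 873 K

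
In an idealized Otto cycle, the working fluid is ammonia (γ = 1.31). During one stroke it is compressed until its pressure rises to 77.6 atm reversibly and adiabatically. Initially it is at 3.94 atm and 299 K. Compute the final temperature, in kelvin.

T₂ ≈ 605 K

Adiabatic: T₂/T₁ = (P₂/P₁)^((γ−1)/γ).
T₂ = 299 × (77.6/3.94)^(0.237) = 605.3 K.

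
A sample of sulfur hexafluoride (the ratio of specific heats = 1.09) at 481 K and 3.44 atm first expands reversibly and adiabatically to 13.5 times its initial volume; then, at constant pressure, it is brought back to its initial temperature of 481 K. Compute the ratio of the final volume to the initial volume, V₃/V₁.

Adiabatic step: V₂/V₁ = 13.5; T₂ = T₁·(1/13.5)^(0.09) = 380.6 K.
Isobaric step: V₃/V₂ = T₃/T₂ = 481/380.6.
V₃/V₁ = (V₂/V₁)(V₃/V₂) = 13.5 × (481/380.6) = 17.06.

V₃/V₁ ≈ 17.1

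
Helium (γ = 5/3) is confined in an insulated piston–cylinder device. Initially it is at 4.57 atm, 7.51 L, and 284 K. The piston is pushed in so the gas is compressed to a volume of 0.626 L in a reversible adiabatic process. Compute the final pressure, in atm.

P₂ ≈ 287 atm

Adiabatic: P₁V₁^γ = P₂V₂^γ ⇒ P₂ = P₁ (V₁/V₂)^γ.
P₂ = 4.57 × (7.51/0.626)^(5/3) = 287.3 atm.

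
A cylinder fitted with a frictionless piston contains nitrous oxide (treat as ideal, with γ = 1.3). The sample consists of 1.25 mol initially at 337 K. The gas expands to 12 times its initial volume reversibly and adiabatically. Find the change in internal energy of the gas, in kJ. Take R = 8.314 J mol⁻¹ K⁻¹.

For a reversible adiabat TV^(γ−1) is constant, so T₂ = T₁ (V₁/V₂)^(γ−1).
T₂ = 337 × (1/12)^(0.3) = 159.9 K.
Q = 0, so ΔU = W_on_gas = nCᵥΔT with Cᵥ = R/(γ−1) = 27.71 J/(mol·K).
ΔU = 1.25 × 27.71 × (159.9 − 337) = -6135 J.

ΔU ≈ -6.13 kJ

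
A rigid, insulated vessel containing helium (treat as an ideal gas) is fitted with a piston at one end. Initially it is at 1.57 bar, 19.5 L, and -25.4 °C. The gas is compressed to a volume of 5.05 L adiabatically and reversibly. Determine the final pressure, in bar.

Adiabatic: P₁V₁^γ = P₂V₂^γ ⇒ P₂ = P₁ (V₁/V₂)^γ.
γ = 5/3 for a monatomic ideal gas.
P₂ = 1.57 × (19.5/5.05)^(5/3) = 14.92 bar.

P₂ ≈ 14.9 bar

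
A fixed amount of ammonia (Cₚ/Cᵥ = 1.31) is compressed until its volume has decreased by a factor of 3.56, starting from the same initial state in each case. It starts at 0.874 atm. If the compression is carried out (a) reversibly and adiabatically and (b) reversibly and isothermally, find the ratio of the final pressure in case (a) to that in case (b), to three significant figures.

P_adiabatic / P_isothermal ≈ 1.48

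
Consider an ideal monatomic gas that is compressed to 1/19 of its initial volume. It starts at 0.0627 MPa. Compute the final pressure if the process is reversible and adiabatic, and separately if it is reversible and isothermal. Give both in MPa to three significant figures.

For a monatomic ideal gas γ = 5/3.
Isothermal: P₂ = P₁(V₁/V₂) = 0.0627×19 = 1.191 MPa.
Adiabatic: P₂ = P₁(V₁/V₂)^γ = 0.0627×19^(5/3) = 8.482 MPa.

adiabatic: 8.48 MPa; isothermal: 1.19 MPa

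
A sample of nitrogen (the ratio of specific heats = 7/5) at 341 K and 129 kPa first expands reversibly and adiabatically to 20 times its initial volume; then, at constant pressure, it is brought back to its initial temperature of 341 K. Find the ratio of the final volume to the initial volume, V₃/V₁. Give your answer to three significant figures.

Adiabatic step: V₂/V₁ = 20; T₂ = T₁·(1/20)^(2/5) = 102.9 K.
Isobaric step: V₃/V₂ = T₃/T₂ = 341/102.9.
V₃/V₁ = (V₂/V₁)(V₃/V₂) = 20 × (341/102.9) = 66.29.

V₃/V₁ ≈ 66.3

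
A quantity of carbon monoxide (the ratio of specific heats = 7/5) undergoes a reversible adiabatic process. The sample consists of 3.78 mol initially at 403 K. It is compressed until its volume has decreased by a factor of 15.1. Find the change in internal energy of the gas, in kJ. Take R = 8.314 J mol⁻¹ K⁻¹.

Adiabatic: T₁V₁^(γ−1) = T₂V₂^(γ−1) ⇒ T₂ = T₁ (V₁/V₂)^(γ−1).
T₂ = 403 × 15.1^(2/5) = 1194 K.
Q = 0, so ΔU = W_on_gas = nCᵥΔT with Cᵥ = R/(γ−1) = 20.79 J/(mol·K).
ΔU = 3.78 × 20.79 × (1194 − 403) = 62120 J.

ΔU ≈ 62.1 kJ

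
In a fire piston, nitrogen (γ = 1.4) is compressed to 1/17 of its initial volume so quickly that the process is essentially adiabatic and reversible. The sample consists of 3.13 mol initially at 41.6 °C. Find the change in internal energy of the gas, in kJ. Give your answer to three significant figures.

For a reversible adiabat TV^(γ−1) is constant, so T₂ = T₁ (V₁/V₂)^(γ−1).
T₁ = 41.6 °C = 314.8 K.
T₂ = 314.8 × 17^(0.4) = 977.6 K.
Q = 0, so ΔU = W_on_gas = nCᵥΔT with Cᵥ = R/(γ−1) = 20.79 J/(mol·K).
ΔU = 3.13 × 20.79 × (977.6 − 314.8) = 43120 J.

ΔU ≈ 43.1 kJ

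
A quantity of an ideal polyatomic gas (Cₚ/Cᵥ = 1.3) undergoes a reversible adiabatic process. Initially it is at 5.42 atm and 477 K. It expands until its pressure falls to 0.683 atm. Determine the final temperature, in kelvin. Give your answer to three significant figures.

T₂ ≈ 296 K

Along an adiabat T P^((1−γ)/γ) is constant, so T₂ = T₁ (P₂/P₁)^((γ−1)/γ).
T₂ = 477 × (0.683/5.42)^(0.231) = 295.7 K.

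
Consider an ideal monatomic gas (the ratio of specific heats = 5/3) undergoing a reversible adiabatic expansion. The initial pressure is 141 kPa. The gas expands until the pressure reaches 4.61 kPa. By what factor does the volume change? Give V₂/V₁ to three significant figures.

V₂/V₁ ≈ 7.79

From PV^γ = const, V₂/V₁ = (P₁/P₂)^(1/γ).
V₂/V₁ = (141/4.61)^(3/5) = 7.786.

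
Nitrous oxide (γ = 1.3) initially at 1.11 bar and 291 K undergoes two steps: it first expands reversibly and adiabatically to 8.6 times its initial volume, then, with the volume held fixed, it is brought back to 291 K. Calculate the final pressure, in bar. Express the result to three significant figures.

Adiabatic step (PV^γ = const): P₂ = 1.11×(1/8.6)^(1.3) = 0.06768 bar; T₂ = 291×(1/8.6)^(0.3) = 152.6 K.
Isochoric: P₃ = P₂(T₃/T₂) = 0.06768 × (291/152.6) = 0.1291 bar.

P₃ ≈ 0.129 bar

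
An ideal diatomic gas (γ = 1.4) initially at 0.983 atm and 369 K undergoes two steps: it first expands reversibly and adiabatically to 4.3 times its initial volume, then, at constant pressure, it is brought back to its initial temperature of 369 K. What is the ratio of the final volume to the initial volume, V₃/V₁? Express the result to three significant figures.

V₃/V₁ ≈ 7.71

Adiabatic step: V₂/V₁ = 4.3; T₂ = T₁·(1/4.3)^(0.4) = 205.9 K.
Isobaric step: V₃/V₂ = T₃/T₂ = 369/205.9.
V₃/V₁ = (V₂/V₁)(V₃/V₂) = 4.3 × (369/205.9) = 7.706.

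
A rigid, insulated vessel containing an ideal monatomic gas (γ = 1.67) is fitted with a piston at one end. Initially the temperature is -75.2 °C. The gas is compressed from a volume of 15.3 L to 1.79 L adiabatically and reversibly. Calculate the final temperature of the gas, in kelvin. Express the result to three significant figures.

For a reversible adiabat TV^(γ−1) is constant, so T₂ = T₁ (V₁/V₂)^(γ−1).
T₁ = -75.2 °C = 197.9 K.
T₂ = 197.9 × (15.3/1.79)^(0.67) = 833.5 K.

T₂ ≈ 833 K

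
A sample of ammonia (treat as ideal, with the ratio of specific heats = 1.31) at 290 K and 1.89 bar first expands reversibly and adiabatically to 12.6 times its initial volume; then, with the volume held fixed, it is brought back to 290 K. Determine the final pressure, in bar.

P₃ ≈ 0.150 bar

Adiabatic step (PV^γ = const): P₂ = 1.89×(1/12.6)^(1.31) = 0.06839 bar; T₂ = 290×(1/12.6)^(0.31) = 132.2 K.
Isochoric: P₃ = P₂(T₃/T₂) = 0.06839 × (290/132.2) = 0.15 bar.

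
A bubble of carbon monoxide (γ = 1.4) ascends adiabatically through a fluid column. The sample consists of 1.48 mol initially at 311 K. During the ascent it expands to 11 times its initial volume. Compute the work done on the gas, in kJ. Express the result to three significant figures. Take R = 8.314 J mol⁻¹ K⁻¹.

Adiabatic: T₁V₁^(γ−1) = T₂V₂^(γ−1) ⇒ T₂ = T₁ (V₁/V₂)^(γ−1).
T₂ = 311 × (1/11)^(0.4) = 119.2 K.
Q = 0, so ΔU = W_on_gas = nCᵥΔT with Cᵥ = R/(γ−1) = 20.79 J/(mol·K).
ΔU = 1.48 × 20.79 × (119.2 − 311) = -5901 J.

W ≈ -5.90 kJ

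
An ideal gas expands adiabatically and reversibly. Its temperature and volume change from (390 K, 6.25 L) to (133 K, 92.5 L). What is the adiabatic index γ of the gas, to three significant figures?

γ ≈ 1.40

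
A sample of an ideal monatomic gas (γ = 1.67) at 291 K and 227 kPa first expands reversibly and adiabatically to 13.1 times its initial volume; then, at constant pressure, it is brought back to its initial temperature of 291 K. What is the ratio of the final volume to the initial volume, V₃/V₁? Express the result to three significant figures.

V₃/V₁ ≈ 73.4

Adiabatic step: V₂/V₁ = 13.1; T₂ = T₁·(1/13.1)^(0.67) = 51.92 K.
Isobaric step: V₃/V₂ = T₃/T₂ = 291/51.92.
V₃/V₁ = (V₂/V₁)(V₃/V₂) = 13.1 × (291/51.92) = 73.42.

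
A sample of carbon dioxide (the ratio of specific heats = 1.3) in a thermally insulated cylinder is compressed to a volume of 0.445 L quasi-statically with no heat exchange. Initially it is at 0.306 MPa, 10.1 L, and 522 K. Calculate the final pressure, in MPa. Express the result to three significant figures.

Since PV^γ is constant along a reversible adiabat, P₂ = P₁ (V₁/V₂)^γ.
P₂ = 0.306 × (10.1/0.445)^(1.3) = 17.72 MPa.

P₂ ≈ 17.7 MPa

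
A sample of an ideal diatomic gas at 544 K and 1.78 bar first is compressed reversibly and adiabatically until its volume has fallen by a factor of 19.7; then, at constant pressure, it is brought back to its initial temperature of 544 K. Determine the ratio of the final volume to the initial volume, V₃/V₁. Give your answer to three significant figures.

For a diatomic ideal gas γ = 7/5.
Adiabatic step: V₂/V₁ = 0.05076; T₂ = T₁·19.7^(2/5) = 1792 K.
Isobaric step: V₃/V₂ = T₃/T₂ = 544/1792.
V₃/V₁ = (V₂/V₁)(V₃/V₂) = 0.05076 × (544/1792) = 0.01541.

V₃/V₁ ≈ 0.0154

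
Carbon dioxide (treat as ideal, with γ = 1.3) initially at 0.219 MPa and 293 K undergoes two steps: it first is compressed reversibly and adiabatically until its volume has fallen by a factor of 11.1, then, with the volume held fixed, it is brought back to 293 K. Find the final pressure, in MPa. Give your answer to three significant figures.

Adiabatic step (PV^γ = const): P₂ = 0.219×11.1^(1.3) = 5.005 MPa; T₂ = 293×11.1^(0.3) = 603.2 K.
Isochoric: P₃ = P₂(T₃/T₂) = 5.005 × (293/603.2) = 2.431 MPa.

P₃ ≈ 2.43 MPa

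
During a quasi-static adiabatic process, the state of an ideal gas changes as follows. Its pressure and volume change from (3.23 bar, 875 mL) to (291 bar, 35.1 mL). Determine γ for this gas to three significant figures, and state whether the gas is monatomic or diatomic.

γ ≈ 1.40; diatomic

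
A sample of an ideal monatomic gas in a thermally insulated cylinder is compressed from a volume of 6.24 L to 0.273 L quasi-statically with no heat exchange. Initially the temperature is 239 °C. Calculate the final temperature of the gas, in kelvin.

T₂ ≈ 4120 K

Adiabatic: T₁V₁^(γ−1) = T₂V₂^(γ−1) ⇒ T₂ = T₁ (V₁/V₂)^(γ−1).
For a monatomic ideal gas γ = 5/3, so γ−1 = 2/3.
T₁ = 239 °C = 512.1 K.
T₂ = 512.1 × (6.24/0.273)^(2/3) = 4125 K.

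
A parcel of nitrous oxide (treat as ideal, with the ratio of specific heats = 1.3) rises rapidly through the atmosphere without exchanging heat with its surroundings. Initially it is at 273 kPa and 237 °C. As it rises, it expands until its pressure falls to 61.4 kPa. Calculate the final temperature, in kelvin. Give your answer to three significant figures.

T₂ ≈ 362 K

Along an adiabat T P^((1−γ)/γ) is constant, so T₂ = T₁ (P₂/P₁)^((γ−1)/γ).
T₁ = 237 °C = 510.1 K.
T₂ = 510.1 × (61.4/273)^(0.231) = 361.5 K.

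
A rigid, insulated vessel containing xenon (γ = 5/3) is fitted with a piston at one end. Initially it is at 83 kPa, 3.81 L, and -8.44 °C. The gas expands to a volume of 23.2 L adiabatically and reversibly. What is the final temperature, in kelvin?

T₂ ≈ 79.4 K

Adiabatic: T₁V₁^(γ−1) = T₂V₂^(γ−1) ⇒ T₂ = T₁ (V₁/V₂)^(γ−1).
T₁ = -8.44 °C = 264.7 K.
T₂ = 264.7 × (3.81/23.2)^(2/3) = 79.38 K.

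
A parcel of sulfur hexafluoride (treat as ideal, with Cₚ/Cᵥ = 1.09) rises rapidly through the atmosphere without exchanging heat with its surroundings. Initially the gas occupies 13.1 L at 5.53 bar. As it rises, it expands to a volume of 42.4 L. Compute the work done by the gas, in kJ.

W ≈ 8.07 kJ

P₂ = P₁(V₁/V₂)^γ = 5.53×(13.1/42.4)^(1.09) = 1.537 bar.
For a reversible adiabat, W_by_gas = (P₁V₁ − P₂V₂)/(γ−1).
W_by = (553000×0.0131 − 153700×0.0424) / (0.09) = 8074 J.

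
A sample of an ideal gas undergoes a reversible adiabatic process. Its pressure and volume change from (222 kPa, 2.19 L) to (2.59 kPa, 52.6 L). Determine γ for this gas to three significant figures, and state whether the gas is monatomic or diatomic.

γ ≈ 1.40; diatomic

PV^γ = const ⇒ γ = ln(P₂/P₁) / ln(V₁/V₂).
γ = ln(2.59/222) / ln(2.19/52.6) = 1.4.
γ ≈ 1.40 is close to 7/5, so the gas is diatomic.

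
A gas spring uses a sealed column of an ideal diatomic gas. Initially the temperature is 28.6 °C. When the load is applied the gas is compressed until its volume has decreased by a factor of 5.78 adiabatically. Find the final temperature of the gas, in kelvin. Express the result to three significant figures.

T₂ ≈ 609 K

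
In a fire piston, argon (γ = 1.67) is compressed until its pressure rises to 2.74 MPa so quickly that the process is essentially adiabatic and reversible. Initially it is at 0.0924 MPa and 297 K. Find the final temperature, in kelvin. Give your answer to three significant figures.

Adiabatic: T₂/T₁ = (P₂/P₁)^((γ−1)/γ).
T₂ = 297 × (2.74/0.0924)^(0.401) = 1157 K.

T₂ ≈ 1160 K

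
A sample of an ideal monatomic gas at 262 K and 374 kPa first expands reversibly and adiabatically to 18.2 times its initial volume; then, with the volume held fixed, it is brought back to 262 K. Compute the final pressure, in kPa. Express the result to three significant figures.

P₃ ≈ 20.5 kPa

For a monatomic ideal gas γ = 5/3.
Adiabatic step (PV^γ = const): P₂ = 374×(1/18.2)^(5/3) = 2.97 kPa; T₂ = 262×(1/18.2)^(2/3) = 37.87 K.
Isochoric: P₃ = P₂(T₃/T₂) = 2.97 × (262/37.87) = 20.55 kPa.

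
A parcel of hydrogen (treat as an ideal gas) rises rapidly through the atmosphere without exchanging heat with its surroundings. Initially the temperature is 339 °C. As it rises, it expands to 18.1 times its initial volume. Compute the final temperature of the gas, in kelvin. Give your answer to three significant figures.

T₂ ≈ 192 K

For a reversible adiabat TV^(γ−1) is constant, so T₂ = T₁ (V₁/V₂)^(γ−1).
For a diatomic ideal gas γ = 7/5, so γ−1 = 2/5.
T₁ = 339 °C = 612.1 K.
T₂ = 612.1 × (1/18.1)^(2/5) = 192.2 K.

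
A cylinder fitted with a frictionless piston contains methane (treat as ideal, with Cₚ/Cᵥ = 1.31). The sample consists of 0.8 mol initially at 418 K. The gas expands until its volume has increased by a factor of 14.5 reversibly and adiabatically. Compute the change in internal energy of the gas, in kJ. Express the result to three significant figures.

ΔU ≈ -5.05 kJ

Adiabatic: T₁V₁^(γ−1) = T₂V₂^(γ−1) ⇒ T₂ = T₁ (V₁/V₂)^(γ−1).
T₂ = 418 × (1/14.5)^(0.31) = 182.5 K.
Q = 0, so ΔU = W_on_gas = nCᵥΔT with Cᵥ = R/(γ−1) = 26.82 J/(mol·K).
ΔU = 0.8 × 26.82 × (182.5 − 418) = -5054 J.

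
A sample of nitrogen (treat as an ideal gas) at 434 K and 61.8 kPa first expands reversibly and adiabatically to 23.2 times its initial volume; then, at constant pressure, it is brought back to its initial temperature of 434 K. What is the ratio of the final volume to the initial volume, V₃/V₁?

For a diatomic ideal gas γ = 7/5.
Adiabatic step: V₂/V₁ = 23.2; T₂ = T₁·(1/23.2)^(2/5) = 123.4 K.
Isobaric step: V₃/V₂ = T₃/T₂ = 434/123.4.
V₃/V₁ = (V₂/V₁)(V₃/V₂) = 23.2 × (434/123.4) = 81.6.

V₃/V₁ ≈ 81.6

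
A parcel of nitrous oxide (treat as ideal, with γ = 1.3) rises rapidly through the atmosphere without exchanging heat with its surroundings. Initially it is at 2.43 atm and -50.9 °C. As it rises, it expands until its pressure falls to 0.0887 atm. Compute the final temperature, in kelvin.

T₂ ≈ 104 K

Adiabatic: T₂/T₁ = (P₂/P₁)^((γ−1)/γ).
T₁ = -50.9 °C = 222.2 K.
T₂ = 222.2 × (0.0887/2.43)^(0.231) = 103.5 K.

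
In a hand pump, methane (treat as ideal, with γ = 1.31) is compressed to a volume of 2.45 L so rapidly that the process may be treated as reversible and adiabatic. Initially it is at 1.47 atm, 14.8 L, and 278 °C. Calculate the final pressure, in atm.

P₂ ≈ 15.5 atm

Adiabatic: P₁V₁^γ = P₂V₂^γ ⇒ P₂ = P₁ (V₁/V₂)^γ.
P₂ = 1.47 × (14.8/2.45)^(1.31) = 15.51 atm.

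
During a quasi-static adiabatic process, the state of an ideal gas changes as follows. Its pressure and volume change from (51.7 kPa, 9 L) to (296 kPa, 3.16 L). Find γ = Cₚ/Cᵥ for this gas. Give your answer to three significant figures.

γ ≈ 1.67

PV^γ = const ⇒ γ = ln(P₂/P₁) / ln(V₁/V₂).
γ = ln(296/51.7) / ln(9/3.16) = 1.667.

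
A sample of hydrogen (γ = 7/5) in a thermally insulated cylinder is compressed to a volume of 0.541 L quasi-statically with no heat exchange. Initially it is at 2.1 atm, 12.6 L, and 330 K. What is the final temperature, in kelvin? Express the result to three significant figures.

For a reversible adiabat TV^(γ−1) is constant, so T₂ = T₁ (V₁/V₂)^(γ−1).
T₂ = 330 × (12.6/0.541)^(2/5) = 1162 K.

T₂ ≈ 1160 K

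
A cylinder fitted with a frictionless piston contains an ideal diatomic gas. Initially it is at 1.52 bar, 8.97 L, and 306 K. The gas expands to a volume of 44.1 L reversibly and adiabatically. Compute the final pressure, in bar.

Adiabatic: P₁V₁^γ = P₂V₂^γ ⇒ P₂ = P₁ (V₁/V₂)^γ.
γ = 7/5 for a diatomic ideal gas.
P₂ = 1.52 × (8.97/44.1)^(7/5) = 0.1635 bar.

P₂ ≈ 0.164 bar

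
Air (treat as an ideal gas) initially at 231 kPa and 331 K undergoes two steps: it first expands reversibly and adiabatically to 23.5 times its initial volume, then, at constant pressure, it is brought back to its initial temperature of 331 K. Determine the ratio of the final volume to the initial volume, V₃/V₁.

V₃/V₁ ≈ 83.1

For a diatomic ideal gas γ = 7/5.
Adiabatic step: V₂/V₁ = 23.5; T₂ = T₁·(1/23.5)^(2/5) = 93.63 K.
Isobaric step: V₃/V₂ = T₃/T₂ = 331/93.63.
V₃/V₁ = (V₂/V₁)(V₃/V₂) = 23.5 × (331/93.63) = 83.08.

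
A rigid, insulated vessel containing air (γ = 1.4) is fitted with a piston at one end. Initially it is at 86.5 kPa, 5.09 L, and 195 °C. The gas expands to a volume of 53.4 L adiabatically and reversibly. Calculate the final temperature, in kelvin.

Adiabatic: T₁V₁^(γ−1) = T₂V₂^(γ−1) ⇒ T₂ = T₁ (V₁/V₂)^(γ−1).
T₁ = 195 °C = 468.1 K.
T₂ = 468.1 × (5.09/53.4)^(0.4) = 182.8 K.

T₂ ≈ 183 K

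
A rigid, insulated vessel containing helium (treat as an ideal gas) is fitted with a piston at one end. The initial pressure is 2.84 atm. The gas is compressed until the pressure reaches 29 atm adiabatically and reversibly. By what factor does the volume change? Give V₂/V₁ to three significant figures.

V₂/V₁ ≈ 0.248

From PV^γ = const, V₂/V₁ = (P₁/P₂)^(1/γ).
For a monatomic ideal gas γ = 5/3.
V₂/V₁ = (2.84/29)^(3/5) = 0.2481.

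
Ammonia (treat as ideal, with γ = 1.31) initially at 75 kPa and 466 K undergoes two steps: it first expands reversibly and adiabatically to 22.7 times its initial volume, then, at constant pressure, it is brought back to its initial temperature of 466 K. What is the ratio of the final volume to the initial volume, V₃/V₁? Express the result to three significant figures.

V₃/V₁ ≈ 59.8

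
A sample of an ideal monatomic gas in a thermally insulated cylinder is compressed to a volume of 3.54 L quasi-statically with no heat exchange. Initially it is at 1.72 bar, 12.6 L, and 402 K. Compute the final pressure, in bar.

P₂ ≈ 14.3 bar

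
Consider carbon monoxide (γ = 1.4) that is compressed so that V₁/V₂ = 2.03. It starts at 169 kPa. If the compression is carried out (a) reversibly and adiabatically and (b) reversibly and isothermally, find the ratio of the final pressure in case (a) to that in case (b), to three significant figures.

P_adiabatic / P_isothermal ≈ 1.33

Isothermal: P_b = P₁(V₁/V₂) = 169×2.03.
Adiabatic: P_a = P₁(V₁/V₂)^γ = 169×2.03^(1.4).
P_a/P_b = (V₁/V₂)^(γ−1) = 2.03^(0.4) = 1.327.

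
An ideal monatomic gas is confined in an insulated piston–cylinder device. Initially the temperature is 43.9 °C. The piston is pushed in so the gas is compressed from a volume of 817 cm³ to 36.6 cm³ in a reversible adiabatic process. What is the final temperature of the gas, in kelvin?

For a reversible adiabat TV^(γ−1) is constant, so T₂ = T₁ (V₁/V₂)^(γ−1).
For a monatomic ideal gas γ = 5/3, so γ−1 = 2/3.
T₁ = 43.9 °C = 317 K.
T₂ = 317 × (817/36.6)^(2/3) = 2514 K.

T₂ ≈ 2510 K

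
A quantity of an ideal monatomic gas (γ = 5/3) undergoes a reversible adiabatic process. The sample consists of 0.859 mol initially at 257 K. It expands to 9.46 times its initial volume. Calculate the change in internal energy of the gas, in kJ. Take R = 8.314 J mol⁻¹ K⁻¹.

ΔU ≈ -2.14 kJ

Adiabatic: T₁V₁^(γ−1) = T₂V₂^(γ−1) ⇒ T₂ = T₁ (V₁/V₂)^(γ−1).
T₂ = 257 × (1/9.46)^(2/3) = 57.46 K.
Q = 0, so ΔU = W_on_gas = nCᵥΔT with Cᵥ = R/(γ−1) = 12.47 J/(mol·K).
ΔU = 0.859 × 12.47 × (57.46 − 257) = -2138 J.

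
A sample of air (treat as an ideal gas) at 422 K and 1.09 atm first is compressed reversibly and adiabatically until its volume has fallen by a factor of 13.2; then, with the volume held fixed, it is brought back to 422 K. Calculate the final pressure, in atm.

P₃ ≈ 14.4 atm

For a diatomic ideal gas γ = 7/5.
Adiabatic step (PV^γ = const): P₂ = 1.09×13.2^(7/5) = 40.39 atm; T₂ = 422×13.2^(2/5) = 1185 K.
Isochoric: P₃ = P₂(T₃/T₂) = 40.39 × (422/1185) = 14.39 atm.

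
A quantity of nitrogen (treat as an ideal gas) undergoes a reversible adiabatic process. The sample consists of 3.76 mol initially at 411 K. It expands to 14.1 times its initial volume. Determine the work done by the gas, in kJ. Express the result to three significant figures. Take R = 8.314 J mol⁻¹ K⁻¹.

W ≈ 21.0 kJ

Adiabatic: T₁V₁^(γ−1) = T₂V₂^(γ−1) ⇒ T₂ = T₁ (V₁/V₂)^(γ−1).
γ = 7/5 for a diatomic ideal gas, so γ−1 = 2/5.
T₂ = 411 × (1/14.1)^(2/5) = 142.6 K.
Q = 0, so ΔU = W_on_gas = nCᵥΔT with Cᵥ = R/(γ−1) = 20.79 J/(mol·K).
ΔU = 3.76 × 20.79 × (142.6 − 411) = -20980 J.
Work done by the gas = −ΔU = 20980 J.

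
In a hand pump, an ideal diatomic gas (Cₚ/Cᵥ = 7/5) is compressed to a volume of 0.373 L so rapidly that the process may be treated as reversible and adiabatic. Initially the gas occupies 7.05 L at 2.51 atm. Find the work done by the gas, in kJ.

W ≈ -10.0 kJ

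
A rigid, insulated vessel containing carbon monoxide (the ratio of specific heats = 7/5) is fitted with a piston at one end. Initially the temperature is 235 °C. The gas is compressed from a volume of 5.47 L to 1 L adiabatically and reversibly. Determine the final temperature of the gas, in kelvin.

Adiabatic: T₁V₁^(γ−1) = T₂V₂^(γ−1) ⇒ T₂ = T₁ (V₁/V₂)^(γ−1).
T₁ = 235 °C = 508.1 K.
T₂ = 508.1 × (5.47/1)^(2/5) = 1003 K.

T₂ ≈ 1000 K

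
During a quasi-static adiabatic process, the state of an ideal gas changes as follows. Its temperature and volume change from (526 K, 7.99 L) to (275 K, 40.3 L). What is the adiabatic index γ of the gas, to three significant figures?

TV^(γ−1) = const ⇒ γ − 1 = ln(T₂/T₁) / ln(V₁/V₂).
γ = 1 + ln(275/526) / ln(7.99/40.3) = 1.401.

γ ≈ 1.40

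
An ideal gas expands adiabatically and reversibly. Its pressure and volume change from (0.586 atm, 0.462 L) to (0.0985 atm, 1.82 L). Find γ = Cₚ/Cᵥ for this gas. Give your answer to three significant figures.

PV^γ = const ⇒ γ = ln(P₂/P₁) / ln(V₁/V₂).
γ = ln(0.0985/0.586) / ln(0.462/1.82) = 1.301.

γ ≈ 1.30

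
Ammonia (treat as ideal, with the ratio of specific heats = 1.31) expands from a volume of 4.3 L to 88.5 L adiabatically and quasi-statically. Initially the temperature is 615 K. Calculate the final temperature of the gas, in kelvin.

Adiabatic: T₁V₁^(γ−1) = T₂V₂^(γ−1) ⇒ T₂ = T₁ (V₁/V₂)^(γ−1).
T₂ = 615 × (4.3/88.5)^(0.31) = 240.8 K.

T₂ ≈ 241 K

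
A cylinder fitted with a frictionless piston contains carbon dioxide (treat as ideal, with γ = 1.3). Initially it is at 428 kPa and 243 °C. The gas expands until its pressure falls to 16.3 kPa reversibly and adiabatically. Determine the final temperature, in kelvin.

Along an adiabat T P^((1−γ)/γ) is constant, so T₂ = T₁ (P₂/P₁)^((γ−1)/γ).
T₁ = 243 °C = 516.1 K.
T₂ = 516.1 × (16.3/428)^(0.231) = 242.8 K.

T₂ ≈ 243 K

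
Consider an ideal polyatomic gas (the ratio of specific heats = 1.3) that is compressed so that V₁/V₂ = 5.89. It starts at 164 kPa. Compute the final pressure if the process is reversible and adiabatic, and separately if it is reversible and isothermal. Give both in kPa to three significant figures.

Isothermal: P₂ = P₁(V₁/V₂) = 164×5.89 = 966 kPa.
Adiabatic: P₂ = P₁(V₁/V₂)^γ = 164×5.89^(1.3) = 1644 kPa.

adiabatic: 1640 kPa; isothermal: 966 kPa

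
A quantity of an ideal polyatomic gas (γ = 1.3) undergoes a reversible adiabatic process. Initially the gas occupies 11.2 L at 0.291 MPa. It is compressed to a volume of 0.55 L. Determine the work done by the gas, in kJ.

P₂ = P₁(V₁/V₂)^γ = 0.291×(11.2/0.55)^(1.3) = 14.64 MPa.
For a reversible adiabat, W_by_gas = (P₁V₁ − P₂V₂)/(γ−1).
W_by = (291000×0.0112 − 1.464×10^7×0.00055) / (0.3) = -15970 J.

W ≈ -16.0 kJ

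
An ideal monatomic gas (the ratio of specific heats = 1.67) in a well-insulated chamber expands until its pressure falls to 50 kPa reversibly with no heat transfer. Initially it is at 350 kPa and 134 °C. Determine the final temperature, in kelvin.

T₂ ≈ 187 K

Along an adiabat T P^((1−γ)/γ) is constant, so T₂ = T₁ (P₂/P₁)^((γ−1)/γ).
T₁ = 134 °C = 407.1 K.
T₂ = 407.1 × (50/350)^(0.401) = 186.5 K.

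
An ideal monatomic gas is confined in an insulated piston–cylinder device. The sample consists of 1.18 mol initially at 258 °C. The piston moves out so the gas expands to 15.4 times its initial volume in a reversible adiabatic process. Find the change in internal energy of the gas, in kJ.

Adiabatic: T₁V₁^(γ−1) = T₂V₂^(γ−1) ⇒ T₂ = T₁ (V₁/V₂)^(γ−1).
γ = 5/3 for a monatomic ideal gas, so γ−1 = 2/3.
T₁ = 258 °C = 531.1 K.
T₂ = 531.1 × (1/15.4)^(2/3) = 85.81 K.
Q = 0, so ΔU = W_on_gas = nCᵥΔT with Cᵥ = R/(γ−1) = 12.47 J/(mol·K).
ΔU = 1.18 × 12.47 × (85.81 − 531.1) = -6554 J.

ΔU ≈ -6.55 kJ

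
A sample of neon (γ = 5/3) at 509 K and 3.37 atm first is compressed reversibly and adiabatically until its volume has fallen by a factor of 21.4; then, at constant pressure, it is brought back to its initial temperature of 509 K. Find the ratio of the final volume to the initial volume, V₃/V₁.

Adiabatic step: V₂/V₁ = 0.04673; T₂ = T₁·21.4^(2/3) = 3923 K.
Isobaric step: V₃/V₂ = T₃/T₂ = 509/3923.
V₃/V₁ = (V₂/V₁)(V₃/V₂) = 0.04673 × (509/3923) = 0.006062.

V₃/V₁ ≈ 0.00606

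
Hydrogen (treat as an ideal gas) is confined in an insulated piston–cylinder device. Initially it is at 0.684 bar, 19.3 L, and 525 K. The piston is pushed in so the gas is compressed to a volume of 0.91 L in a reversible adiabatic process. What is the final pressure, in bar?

Since PV^γ is constant along a reversible adiabat, P₂ = P₁ (V₁/V₂)^γ.
γ = 7/5 for a diatomic ideal gas.
P₂ = 0.684 × (19.3/0.91)^(7/5) = 49.22 bar.

P₂ ≈ 49.2 bar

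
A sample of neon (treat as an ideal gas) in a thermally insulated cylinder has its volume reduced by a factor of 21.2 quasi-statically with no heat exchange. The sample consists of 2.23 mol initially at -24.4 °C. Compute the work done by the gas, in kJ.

W ≈ -46.1 kJ

Adiabatic: T₁V₁^(γ−1) = T₂V₂^(γ−1) ⇒ T₂ = T₁ (V₁/V₂)^(γ−1).
γ = 5/3 for a monatomic ideal gas, so γ−1 = 2/3.
T₁ = -24.4 °C = 248.7 K.
T₂ = 248.7 × 21.2^(2/3) = 1905 K.
Q = 0, so ΔU = W_on_gas = nCᵥΔT with Cᵥ = R/(γ−1) = 12.47 J/(mol·K).
ΔU = 2.23 × 12.47 × (1905 − 248.7) = 46070 J.
Work done by the gas = −ΔU = -46070 J.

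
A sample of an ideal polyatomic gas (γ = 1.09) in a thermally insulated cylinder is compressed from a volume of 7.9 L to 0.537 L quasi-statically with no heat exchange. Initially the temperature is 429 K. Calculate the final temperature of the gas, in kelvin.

T₂ ≈ 546 K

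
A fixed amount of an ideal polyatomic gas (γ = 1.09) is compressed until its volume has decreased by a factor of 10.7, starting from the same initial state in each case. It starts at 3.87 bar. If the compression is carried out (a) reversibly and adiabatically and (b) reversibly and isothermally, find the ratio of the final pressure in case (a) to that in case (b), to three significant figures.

Isothermal: P_b = P₁(V₁/V₂) = 3.87×10.7.
Adiabatic: P_a = P₁(V₁/V₂)^γ = 3.87×10.7^(1.09).
P_a/P_b = (V₁/V₂)^(γ−1) = 10.7^(0.09) = 1.238.

P_adiabatic / P_isothermal ≈ 1.24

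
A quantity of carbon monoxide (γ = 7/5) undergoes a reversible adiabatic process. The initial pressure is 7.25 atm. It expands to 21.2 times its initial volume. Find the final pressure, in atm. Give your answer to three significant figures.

P₂ ≈ 0.101 atm

Since PV^γ is constant along a reversible adiabat, P₂ = P₁ (V₁/V₂)^γ.
P₂ = 7.25 × (1/21.2)^(7/5) = 0.1008 atm.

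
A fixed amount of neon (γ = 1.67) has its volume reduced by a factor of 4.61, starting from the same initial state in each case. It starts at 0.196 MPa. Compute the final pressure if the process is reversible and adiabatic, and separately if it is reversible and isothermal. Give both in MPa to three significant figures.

adiabatic: 2.52 MPa; isothermal: 0.904 MPa

Isothermal: P₂ = P₁(V₁/V₂) = 0.196×4.61 = 0.9036 MPa.
Adiabatic: P₂ = P₁(V₁/V₂)^γ = 0.196×4.61^(1.67) = 2.516 MPa.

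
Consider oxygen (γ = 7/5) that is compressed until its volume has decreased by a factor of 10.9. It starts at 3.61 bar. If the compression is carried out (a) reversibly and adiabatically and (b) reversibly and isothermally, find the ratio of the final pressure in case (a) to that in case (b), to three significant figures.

P_adiabatic / P_isothermal ≈ 2.60

Isothermal: P_b = P₁(V₁/V₂) = 3.61×10.9.
Adiabatic: P_a = P₁(V₁/V₂)^γ = 3.61×10.9^(7/5).
P_a/P_b = (V₁/V₂)^(γ−1) = 10.9^(2/5) = 2.6.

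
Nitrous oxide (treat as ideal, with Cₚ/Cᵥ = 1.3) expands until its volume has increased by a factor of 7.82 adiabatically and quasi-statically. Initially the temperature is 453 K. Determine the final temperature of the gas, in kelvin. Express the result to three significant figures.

For a reversible adiabat TV^(γ−1) is constant, so T₂ = T₁ (V₁/V₂)^(γ−1).
T₂ = 453 × (1/7.82)^(0.3) = 244.4 K.

T₂ ≈ 244 K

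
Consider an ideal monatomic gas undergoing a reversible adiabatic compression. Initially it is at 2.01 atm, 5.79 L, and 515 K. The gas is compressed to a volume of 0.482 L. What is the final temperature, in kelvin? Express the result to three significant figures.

For a reversible adiabat TV^(γ−1) is constant, so T₂ = T₁ (V₁/V₂)^(γ−1).
γ = 5/3 for a monatomic ideal gas.
T₂ = 515 × (5.79/0.482)^(2/3) = 2701 K.

T₂ ≈ 2700 K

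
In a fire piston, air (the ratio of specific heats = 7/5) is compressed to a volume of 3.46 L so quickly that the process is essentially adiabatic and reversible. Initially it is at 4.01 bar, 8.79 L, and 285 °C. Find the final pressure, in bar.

P₂ ≈ 14.8 bar

Adiabatic: P₁V₁^γ = P₂V₂^γ ⇒ P₂ = P₁ (V₁/V₂)^γ.
P₂ = 4.01 × (8.79/3.46)^(7/5) = 14.79 bar.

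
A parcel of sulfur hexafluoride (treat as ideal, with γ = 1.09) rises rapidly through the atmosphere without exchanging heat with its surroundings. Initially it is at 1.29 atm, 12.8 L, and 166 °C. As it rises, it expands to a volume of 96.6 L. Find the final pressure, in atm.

P₂ ≈ 0.143 atm

Since PV^γ is constant along a reversible adiabat, P₂ = P₁ (V₁/V₂)^γ.
P₂ = 1.29 × (12.8/96.6)^(1.09) = 0.1425 atm.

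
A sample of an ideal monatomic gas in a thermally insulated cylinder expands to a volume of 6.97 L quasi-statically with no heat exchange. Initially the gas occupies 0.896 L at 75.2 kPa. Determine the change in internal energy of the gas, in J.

γ = 5/3 for a monatomic ideal gas.
P₂ = P₁(V₁/V₂)^γ = 75.2×(0.896/6.97)^(5/3) = 2.462 kPa.
For a reversible adiabat, W_by_gas = (P₁V₁ − P₂V₂)/(γ−1).
W_by = (75200×0.000896 − 2462×0.00697) / (2/3) = 75.33 J.
Q = 0 ⇒ ΔU = −W_by = -75.33 J.

ΔU ≈ -75.3 J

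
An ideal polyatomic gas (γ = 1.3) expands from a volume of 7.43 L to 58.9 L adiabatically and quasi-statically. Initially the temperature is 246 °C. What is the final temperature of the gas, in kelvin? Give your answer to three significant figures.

Adiabatic: T₁V₁^(γ−1) = T₂V₂^(γ−1) ⇒ T₂ = T₁ (V₁/V₂)^(γ−1).
T₁ = 246 °C = 519.1 K.
T₂ = 519.1 × (7.43/58.9)^(0.3) = 279 K.

T₂ ≈ 279 K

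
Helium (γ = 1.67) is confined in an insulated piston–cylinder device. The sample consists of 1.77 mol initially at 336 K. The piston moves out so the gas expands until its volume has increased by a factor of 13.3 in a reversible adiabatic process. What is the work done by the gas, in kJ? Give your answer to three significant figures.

W ≈ 6.08 kJ

Adiabatic: T₁V₁^(γ−1) = T₂V₂^(γ−1) ⇒ T₂ = T₁ (V₁/V₂)^(γ−1).
T₂ = 336 × (1/13.3)^(0.67) = 59.34 K.
Q = 0, so ΔU = W_on_gas = nCᵥΔT with Cᵥ = R/(γ−1) = 12.41 J/(mol·K).
ΔU = 1.77 × 12.41 × (59.34 − 336) = -6076 J.
Work done by the gas = −ΔU = 6076 J.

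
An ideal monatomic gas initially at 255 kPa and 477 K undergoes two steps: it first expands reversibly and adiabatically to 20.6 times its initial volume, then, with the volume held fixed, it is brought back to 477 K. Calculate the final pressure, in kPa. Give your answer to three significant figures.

P₃ ≈ 12.4 kPa

For a monatomic ideal gas γ = 5/3.
Adiabatic step (PV^γ = const): P₂ = 255×(1/20.6)^(5/3) = 1.647 kPa; T₂ = 477×(1/20.6)^(2/3) = 63.48 K.
Isochoric: P₃ = P₂(T₃/T₂) = 1.647 × (477/63.48) = 12.38 kPa.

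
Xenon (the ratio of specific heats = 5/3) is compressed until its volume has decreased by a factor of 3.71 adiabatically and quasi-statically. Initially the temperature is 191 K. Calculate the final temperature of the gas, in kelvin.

For a reversible adiabat TV^(γ−1) is constant, so T₂ = T₁ (V₁/V₂)^(γ−1).
T₂ = 191 × 3.71^(2/3) = 457.7 K.

T₂ ≈ 458 K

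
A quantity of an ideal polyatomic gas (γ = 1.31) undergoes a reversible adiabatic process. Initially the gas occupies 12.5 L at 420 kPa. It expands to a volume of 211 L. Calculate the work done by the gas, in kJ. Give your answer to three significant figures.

P₂ = P₁(V₁/V₂)^γ = 420×(12.5/211)^(1.31) = 10.36 kPa.
For a reversible adiabat, W_by_gas = (P₁V₁ − P₂V₂)/(γ−1).
W_by = (420000×0.0125 − 10360×0.211) / (0.31) = 9883 J.

W ≈ 9.88 kJ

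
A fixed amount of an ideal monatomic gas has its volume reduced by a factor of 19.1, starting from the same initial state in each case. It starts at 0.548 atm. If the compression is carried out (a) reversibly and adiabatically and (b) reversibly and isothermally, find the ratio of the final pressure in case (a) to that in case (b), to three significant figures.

P_adiabatic / P_isothermal ≈ 7.15

For a monatomic ideal gas γ = 5/3.
Isothermal: P_b = P₁(V₁/V₂) = 0.548×19.1.
Adiabatic: P_a = P₁(V₁/V₂)^γ = 0.548×19.1^(5/3).
P_a/P_b = (V₁/V₂)^(γ−1) = 19.1^(2/3) = 7.145.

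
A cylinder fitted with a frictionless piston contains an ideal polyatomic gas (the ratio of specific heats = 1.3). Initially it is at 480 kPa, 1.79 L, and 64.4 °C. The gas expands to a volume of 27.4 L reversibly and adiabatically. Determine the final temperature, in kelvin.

T₂ ≈ 149 K

For a reversible adiabat TV^(γ−1) is constant, so T₂ = T₁ (V₁/V₂)^(γ−1).
T₁ = 64.4 °C = 337.5 K.
T₂ = 337.5 × (1.79/27.4)^(0.3) = 148.9 K.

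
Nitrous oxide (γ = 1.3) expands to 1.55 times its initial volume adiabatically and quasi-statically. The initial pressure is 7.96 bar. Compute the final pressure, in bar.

P₂ ≈ 4.50 bar

Since PV^γ is constant along a reversible adiabat, P₂ = P₁ (V₁/V₂)^γ.
P₂ = 7.96 × (1/1.55)^(1.3) = 4.503 bar.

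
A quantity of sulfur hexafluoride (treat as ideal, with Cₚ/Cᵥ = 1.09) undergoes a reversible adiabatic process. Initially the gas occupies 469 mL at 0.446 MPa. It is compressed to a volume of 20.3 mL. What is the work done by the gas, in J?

P₂ = P₁(V₁/V₂)^γ = 0.446×(469/20.3)^(1.09) = 13.67 MPa.
For a reversible adiabat, W_by_gas = (P₁V₁ − P₂V₂)/(γ−1).
W_by = (446000×0.000469 − 1.367×10^7×2.03×10^-5) / (0.09) = -759 J.

W ≈ -759 J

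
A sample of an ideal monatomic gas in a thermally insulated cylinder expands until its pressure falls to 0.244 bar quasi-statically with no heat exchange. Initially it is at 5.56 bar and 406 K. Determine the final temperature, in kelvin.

T₂ ≈ 116 K

Along an adiabat T P^((1−γ)/γ) is constant, so T₂ = T₁ (P₂/P₁)^((γ−1)/γ).
For a monatomic ideal gas γ = 5/3, so (γ−1)/γ = 2/5.
T₂ = 406 × (0.244/5.56)^(2/5) = 116.3 K.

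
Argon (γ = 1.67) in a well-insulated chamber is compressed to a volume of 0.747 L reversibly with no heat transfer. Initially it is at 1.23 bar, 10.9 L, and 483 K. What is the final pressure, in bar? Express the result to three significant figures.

Since PV^γ is constant along a reversible adiabat, P₂ = P₁ (V₁/V₂)^γ.
P₂ = 1.23 × (10.9/0.747)^(1.67) = 108.1 bar.

P₂ ≈ 108 bar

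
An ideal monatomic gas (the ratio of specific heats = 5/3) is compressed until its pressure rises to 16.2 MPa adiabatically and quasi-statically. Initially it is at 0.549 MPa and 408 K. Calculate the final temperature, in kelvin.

T₂ ≈ 1580 K

Adiabatic: T₂/T₁ = (P₂/P₁)^((γ−1)/γ).
T₂ = 408 × (16.2/0.549)^(2/5) = 1580 K.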